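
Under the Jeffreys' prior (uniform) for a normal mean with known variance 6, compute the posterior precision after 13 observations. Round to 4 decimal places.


Prior precision = 0 (flat prior).
Post. prec. = 0 + n/var = 13/6 = 2.1667

2.1667


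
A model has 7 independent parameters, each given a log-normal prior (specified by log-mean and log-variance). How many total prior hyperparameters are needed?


Each log-normal prior needs 2 hyperparameters (log-mean and log-variance).
Total = 2 * 7 = 14

14


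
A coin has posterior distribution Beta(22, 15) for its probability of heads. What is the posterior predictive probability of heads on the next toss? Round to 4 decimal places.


Posterior predictive = E[theta] = alpha/(alpha+beta)
= 22/37
= 0.5946

0.5946


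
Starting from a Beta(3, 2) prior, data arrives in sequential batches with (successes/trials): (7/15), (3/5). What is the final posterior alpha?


In sequential Bayesian updating, we sum all successes.
Total successes = 10
Final alpha = 3 + 10 = 13

13


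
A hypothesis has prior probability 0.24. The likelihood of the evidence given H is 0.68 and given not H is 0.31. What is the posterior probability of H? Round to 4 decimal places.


Using Bayes' theorem:
P(E) = 0.24 * 0.68 + 0.76 * 0.31
P(E) = 0.3988
P(H|E) = (0.24 * 0.68) / 0.3988 = 0.4092

0.4092


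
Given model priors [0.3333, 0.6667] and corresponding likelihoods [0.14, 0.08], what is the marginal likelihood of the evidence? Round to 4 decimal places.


P(E) = sum_i P(M_i) P(E|M_i)
= 0.0467 + 0.0533
= 0.1

0.1


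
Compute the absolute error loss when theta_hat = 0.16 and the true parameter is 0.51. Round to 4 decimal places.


L = |theta_hat - theta_true|
= |0.16 - 0.51| = 0.35

0.35


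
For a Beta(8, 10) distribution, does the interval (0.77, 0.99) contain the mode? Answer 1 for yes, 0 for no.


Mode of Beta(a,b) = (a-1)/(a+b-2)
= (8-1)/(8+10-2) = 0.4375
Check: 0.77 <= 0.4375 <= 0.99?
Result: 0

0


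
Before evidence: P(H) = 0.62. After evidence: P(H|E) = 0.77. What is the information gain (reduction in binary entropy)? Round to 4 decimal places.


Prior entropy = 0.958
Posterior entropy = 0.778
Information gain = 0.958 - 0.778 = 0.18

0.18


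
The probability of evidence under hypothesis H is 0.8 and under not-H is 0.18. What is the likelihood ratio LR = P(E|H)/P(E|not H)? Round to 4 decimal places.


LR = 0.8 / 0.18
= 4.4444

4.4444


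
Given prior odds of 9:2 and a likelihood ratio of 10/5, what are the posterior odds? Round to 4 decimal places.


Posterior odds = prior odds * LR
Prior odds = 9/2 = 4.5
LR = 10/5 = 2.0
Posterior odds = 4.5 * 2.0 = 9.0

9.0


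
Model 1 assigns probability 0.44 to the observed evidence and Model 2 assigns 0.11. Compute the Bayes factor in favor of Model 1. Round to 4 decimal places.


BF = P(data|M1) / P(data|M2)
= 0.44 / 0.11 = 4.0

4.0


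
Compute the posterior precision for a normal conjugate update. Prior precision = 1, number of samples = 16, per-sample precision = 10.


tau_post = tau_0 + n * tau
= 1 + 16 * 10 = 161

161


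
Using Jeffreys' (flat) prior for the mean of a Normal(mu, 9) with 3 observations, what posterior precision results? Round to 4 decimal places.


Flat prior means prior precision is 0.
Posterior precision = n / sigma^2 = 3/9 = 0.3333

0.3333


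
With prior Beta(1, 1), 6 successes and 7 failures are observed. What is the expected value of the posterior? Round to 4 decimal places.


Posterior = Beta(7, 8)
E[theta] = alpha/(alpha+beta)
= 7/15 = 0.4667

0.4667


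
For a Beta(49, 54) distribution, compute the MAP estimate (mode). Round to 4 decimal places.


MAP = mode = (a-1)/(a+b-2)
= (49-1)/(49+54-2)
= 48/101 = 0.4752

0.4752


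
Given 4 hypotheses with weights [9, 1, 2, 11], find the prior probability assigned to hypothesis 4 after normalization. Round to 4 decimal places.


To normalize, divide each weight by the sum of all weights.
Sum = 23
Prior(H4) = 11/23 = 0.4783

0.4783


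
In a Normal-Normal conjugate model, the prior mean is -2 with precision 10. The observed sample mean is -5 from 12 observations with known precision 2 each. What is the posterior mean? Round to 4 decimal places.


Posterior precision = tau0 + n*tau = 10 + 12*2 = 34
Posterior mean = (tau0*mu0 + n*tau*xbar) / posterior_precision
= (10*-2 + 12*2*-5) / 34
= -140 / 34 = -4.1176

-4.1176


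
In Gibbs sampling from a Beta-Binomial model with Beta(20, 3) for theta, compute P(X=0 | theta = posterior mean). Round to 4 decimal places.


Posterior mean = alpha/(alpha+beta) = 20/23 = 0.8696
P(X=0|theta=mean) = 1 - theta = 0.1304

0.1304


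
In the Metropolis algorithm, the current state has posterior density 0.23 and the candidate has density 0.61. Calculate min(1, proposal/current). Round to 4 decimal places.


Ratio = 0.61/0.23 = 2.6522
Acceptance probability = min(1, 2.6522)
= 1.0

1.0


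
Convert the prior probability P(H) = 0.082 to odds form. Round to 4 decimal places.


P(not H) = 1 - 0.082 = 0.918
Odds = 0.082 / 0.918 = 0.0893

0.0893


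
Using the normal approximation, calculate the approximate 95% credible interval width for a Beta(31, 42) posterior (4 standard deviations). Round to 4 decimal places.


Var(Beta) = 31*42/(73^2 * 74) = 0.0033
SD = 0.0575
Width ~ 4*SD = 0.2298

0.2298


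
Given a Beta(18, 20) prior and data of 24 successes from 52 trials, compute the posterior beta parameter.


Number of failures = 52 - 24 = 28
Posterior beta = 20 + 28 = 48

48


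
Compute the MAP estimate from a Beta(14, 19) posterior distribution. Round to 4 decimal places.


MAP = mode of Beta distribution
= (alpha - 1)/(alpha + beta - 2)
= (14-1)/(14+19-2)
= 13/31 = 0.4194

0.4194


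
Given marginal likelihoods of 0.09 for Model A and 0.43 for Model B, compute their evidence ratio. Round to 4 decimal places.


Ratio = ML(A) / ML(B) = 0.09/0.43
= 0.2093

0.2093


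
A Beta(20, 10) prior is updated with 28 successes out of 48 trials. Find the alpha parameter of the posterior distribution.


In the Beta-Binomial conjugate update:
alpha_post = alpha_prior + successes
= 20 + 28
= 48

48


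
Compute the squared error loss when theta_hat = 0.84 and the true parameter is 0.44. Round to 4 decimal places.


L = (theta_hat - theta_true)^2
= (0.84 - 0.44)^2
= 0.4^2 = 0.16

0.16


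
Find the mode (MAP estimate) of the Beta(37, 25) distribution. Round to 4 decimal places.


For Beta(a,b) with a,b > 1:
Mode = (a-1)/(a+b-2) = (37-1)/(62-2)
= 36/60 = 0.6

0.6


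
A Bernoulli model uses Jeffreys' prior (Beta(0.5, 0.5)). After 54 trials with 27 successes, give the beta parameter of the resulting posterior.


Posterior = Beta(prior_alpha + successes, prior_beta + failures)
= Beta(0.5 + 27, 0.5 + 27)
Posterior beta = 0.5 + (n - k) = 0.5 + 27 = 27.5

27.5


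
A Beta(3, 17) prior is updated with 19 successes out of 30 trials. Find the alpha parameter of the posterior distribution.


In the Beta-Binomial conjugate update:
alpha_post = alpha_prior + successes
= 3 + 19
= 22

22


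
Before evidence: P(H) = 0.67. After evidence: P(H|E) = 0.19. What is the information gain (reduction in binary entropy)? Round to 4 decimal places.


Prior entropy = 0.9149
Posterior entropy = 0.7015
Information gain = 0.9149 - 0.7015 = 0.2135

0.2135


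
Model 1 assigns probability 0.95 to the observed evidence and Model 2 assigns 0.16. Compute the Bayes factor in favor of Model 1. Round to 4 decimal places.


BF = P(data|M1) / P(data|M2)
= 0.95 / 0.16 = 5.9375

5.9375


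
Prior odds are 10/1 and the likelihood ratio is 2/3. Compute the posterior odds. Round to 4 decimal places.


Posterior odds = prior odds * likelihood ratio
= (10/1) * (2/3)
= 20 / 3
= 6.6667

6.6667


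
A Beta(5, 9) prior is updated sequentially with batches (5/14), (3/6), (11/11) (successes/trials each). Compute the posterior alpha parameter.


Sequential conjugate updating is equivalent to a single batch update.
Total successes across all batches = 19
alpha_posterior = alpha_prior + total_successes = 5 + 19
= 24

24


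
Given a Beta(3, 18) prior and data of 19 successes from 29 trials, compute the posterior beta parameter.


Number of failures = 29 - 19 = 10
Posterior beta = 18 + 10 = 28

28


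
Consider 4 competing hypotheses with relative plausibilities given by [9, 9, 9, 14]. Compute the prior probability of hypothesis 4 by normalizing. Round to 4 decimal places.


Sum of weights = 9 + 9 + 9 + 14 = 41
Normalized prior for H4 = 14 / 41
= 0.3415

0.3415


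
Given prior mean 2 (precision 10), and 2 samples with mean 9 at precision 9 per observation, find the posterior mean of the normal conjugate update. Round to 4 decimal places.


The posterior mean is a precision-weighted average of prior and data.
Post. prec. = 10 + 18 = 28
Post. mean = (20 + 162)/28 = 182/28 = 6.5

6.5


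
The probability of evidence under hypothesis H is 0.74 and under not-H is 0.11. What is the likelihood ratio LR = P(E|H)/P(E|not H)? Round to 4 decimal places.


LR = 0.74 / 0.11
= 6.7273

6.7273


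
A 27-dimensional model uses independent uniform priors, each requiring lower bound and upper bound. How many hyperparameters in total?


Per parameter: 2 (lower bound and upper bound).
Total = 27 * 2 = 54

54


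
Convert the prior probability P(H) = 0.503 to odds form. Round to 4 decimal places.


P(not H) = 1 - 0.503 = 0.497
Odds = 0.503 / 0.497 = 1.0121

1.0121


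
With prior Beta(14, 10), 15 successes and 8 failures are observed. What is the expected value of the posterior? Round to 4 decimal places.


Posterior = Beta(29, 18)
E[theta] = alpha/(alpha+beta)
= 29/47 = 0.617

0.617


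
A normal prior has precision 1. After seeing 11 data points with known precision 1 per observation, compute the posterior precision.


In the conjugate normal model, precisions add:
tau_posterior = tau_prior + n * tau_data
= 1 + 11*1 = 12

12


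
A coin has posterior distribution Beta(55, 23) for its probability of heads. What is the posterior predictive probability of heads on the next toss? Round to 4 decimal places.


Posterior predictive = E[theta] = alpha/(alpha+beta)
= 55/78
= 0.7051

0.7051


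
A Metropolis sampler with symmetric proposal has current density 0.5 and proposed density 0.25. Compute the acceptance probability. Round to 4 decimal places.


For symmetric proposals, acceptance = min(1, pi(x*)/pi(x))
= min(1, 0.25/0.5)
= min(1, 0.5) = 0.5

0.5


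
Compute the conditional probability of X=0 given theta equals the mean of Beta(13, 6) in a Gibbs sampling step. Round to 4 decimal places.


Mean of Beta(13, 6) = 0.6842
P(X=0 | theta=0.6842) = 0.3158

0.3158


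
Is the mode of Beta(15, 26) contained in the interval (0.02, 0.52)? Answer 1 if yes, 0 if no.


Mode = (a-1)/(a+b-2) = 14/39 = 0.359
Interval: (0.02, 0.52)
Contains mode? 1

1


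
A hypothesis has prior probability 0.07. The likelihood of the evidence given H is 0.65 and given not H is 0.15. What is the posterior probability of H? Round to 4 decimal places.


Using Bayes' theorem:
P(E) = 0.07 * 0.65 + 0.93 * 0.15
P(E) = 0.185
P(H|E) = (0.07 * 0.65) / 0.185 = 0.2459

0.2459


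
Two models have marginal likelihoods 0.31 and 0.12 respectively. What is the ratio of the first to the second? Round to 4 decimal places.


Evidence ratio = 0.31 / 0.12
= 2.5833

2.5833


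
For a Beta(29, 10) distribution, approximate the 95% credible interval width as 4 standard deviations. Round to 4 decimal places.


Variance of Beta(a,b) = ab / ((a+b)^2 * (a+b+1))
= 29*10 / ((39)^2 * 40)
= 0.0048
SD = sqrt(0.0048) = 0.069
Width = 4 * SD = 0.2762

0.2762


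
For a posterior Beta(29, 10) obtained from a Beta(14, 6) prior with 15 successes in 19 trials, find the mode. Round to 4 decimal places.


Mode = (alpha - 1) / (alpha + beta - 2)
= 28 / 37
= 0.7568

0.7568


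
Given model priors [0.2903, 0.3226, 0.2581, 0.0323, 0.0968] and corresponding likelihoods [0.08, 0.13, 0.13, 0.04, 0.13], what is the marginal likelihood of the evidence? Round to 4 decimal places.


P(E) = sum_i P(M_i) P(E|M_i)
= 0.0232 + 0.0419 + 0.0336 + 0.0013 + 0.0126
= 0.1126

0.1126


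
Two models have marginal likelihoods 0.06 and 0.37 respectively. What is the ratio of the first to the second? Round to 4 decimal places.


Evidence ratio = 0.06 / 0.37
= 0.1622

0.1622


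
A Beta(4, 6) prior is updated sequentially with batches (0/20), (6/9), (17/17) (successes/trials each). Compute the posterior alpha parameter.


Sequential conjugate updating is equivalent to a single batch update.
Total successes across all batches = 23
alpha_posterior = alpha_prior + total_successes = 4 + 23
= 27

27


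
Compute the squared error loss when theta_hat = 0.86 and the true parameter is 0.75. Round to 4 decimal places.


L = (theta_hat - theta_true)^2
= (0.86 - 0.75)^2
= 0.11^2 = 0.0121

0.0121


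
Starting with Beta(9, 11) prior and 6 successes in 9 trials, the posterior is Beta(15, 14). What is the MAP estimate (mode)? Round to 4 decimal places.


The mode of Beta(a, b) when a > 1 and b > 1 is (a-1)/(a+b-2)
= (15 - 1) / (15 + 14 - 2)
= 14 / 27
= 0.5185

0.5185


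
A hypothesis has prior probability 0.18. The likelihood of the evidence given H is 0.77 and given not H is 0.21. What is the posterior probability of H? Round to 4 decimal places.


Using Bayes' theorem:
P(E) = 0.18 * 0.77 + 0.82 * 0.21
P(E) = 0.3108
P(H|E) = (0.18 * 0.77) / 0.3108 = 0.4459

0.4459


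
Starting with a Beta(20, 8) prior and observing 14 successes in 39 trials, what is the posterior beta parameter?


Posterior beta = prior beta + failures
Failures = 39 - 14 = 25
beta_post = 8 + 25 = 33

33


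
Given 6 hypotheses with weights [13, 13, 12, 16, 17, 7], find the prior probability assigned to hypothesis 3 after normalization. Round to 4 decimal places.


To normalize, divide each weight by the sum of all weights.
Sum = 78
Prior(H3) = 12/78 = 0.1538

0.1538


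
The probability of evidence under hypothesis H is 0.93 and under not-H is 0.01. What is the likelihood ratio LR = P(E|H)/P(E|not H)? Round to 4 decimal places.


LR = 0.93 / 0.01
= 93.0

93.0


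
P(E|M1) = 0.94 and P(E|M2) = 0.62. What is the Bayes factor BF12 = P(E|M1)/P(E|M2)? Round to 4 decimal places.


Bayes factor BF12 = P(E|M1) / P(E|M2)
= 0.94 / 0.62
= 1.5161

1.5161


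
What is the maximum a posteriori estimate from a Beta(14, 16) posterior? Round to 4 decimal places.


The MAP estimate equals the mode of the distribution.
Mode of Beta(a,b) = (a-1)/(a+b-2)
= 13/28
= 0.4643

0.4643


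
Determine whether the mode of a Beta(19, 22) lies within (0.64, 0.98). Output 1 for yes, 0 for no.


First find the mode: (a-1)/(a+b-2) = 0.4615
Is 0.4615 in (0.64, 0.98)? 0

0


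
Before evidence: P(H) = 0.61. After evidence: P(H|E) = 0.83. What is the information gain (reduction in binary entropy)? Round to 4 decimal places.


Prior entropy = 0.9648
Posterior entropy = 0.6577
Information gain = 0.9648 - 0.6577 = 0.3071

0.3071


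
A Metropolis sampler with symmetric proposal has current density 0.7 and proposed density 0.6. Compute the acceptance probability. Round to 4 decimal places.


For symmetric proposals, acceptance = min(1, pi(x*)/pi(x))
= min(1, 0.6/0.7)
= min(1, 0.8571) = 0.8571

0.8571


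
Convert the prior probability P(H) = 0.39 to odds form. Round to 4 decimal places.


P(not H) = 1 - 0.39 = 0.61
Odds = 0.39 / 0.61 = 0.6393

0.6393


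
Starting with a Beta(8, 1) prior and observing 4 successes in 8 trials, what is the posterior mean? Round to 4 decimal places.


Posterior parameters: alpha = 8 + 4 = 12
beta = 1 + 4 = 5
Posterior mean = alpha / (alpha + beta) = 12 / 17
= 0.7059

0.7059


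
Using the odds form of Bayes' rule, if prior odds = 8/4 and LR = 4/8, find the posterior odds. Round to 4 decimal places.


Bayes' rule in odds form: posterior odds = prior odds * LR
= (8 * 4) / (4 * 8)
= 32/32 = 1.0

1.0


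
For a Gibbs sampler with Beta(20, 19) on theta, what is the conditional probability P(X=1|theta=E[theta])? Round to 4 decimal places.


E[theta] = 20/(20+19) = 0.5128
P(X=1|theta) = theta = 0.5128

0.5128


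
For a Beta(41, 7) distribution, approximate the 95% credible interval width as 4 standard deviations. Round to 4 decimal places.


Variance of Beta(a,b) = ab / ((a+b)^2 * (a+b+1))
= 41*7 / ((48)^2 * 49)
= 0.0025
SD = sqrt(0.0025) = 0.0504
Width = 4 * SD = 0.2017

0.2017


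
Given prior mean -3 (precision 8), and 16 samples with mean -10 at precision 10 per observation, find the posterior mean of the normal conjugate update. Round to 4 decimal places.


The posterior mean is a precision-weighted average of prior and data.
Post. prec. = 8 + 160 = 168
Post. mean = (-24 + -1600)/168 = -1624/168 = -9.6667

-9.6667


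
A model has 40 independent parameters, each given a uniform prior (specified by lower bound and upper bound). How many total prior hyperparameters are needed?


Each uniform prior needs 2 hyperparameters (lower bound and upper bound).
Total = 2 * 40 = 80

80


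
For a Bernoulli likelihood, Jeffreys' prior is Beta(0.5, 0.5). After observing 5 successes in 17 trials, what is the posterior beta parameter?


Jeffreys' prior for Bernoulli is Beta(0.5, 0.5).
Posterior is Beta(0.5 + k, 0.5 + n - k).
Posterior beta = 0.5 + (n - k) = 0.5 + 12 = 12.5

12.5


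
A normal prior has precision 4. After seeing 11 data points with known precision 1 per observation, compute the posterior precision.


In the conjugate normal model, precisions add:
tau_posterior = tau_prior + n * tau_data
= 4 + 11*1 = 15

15


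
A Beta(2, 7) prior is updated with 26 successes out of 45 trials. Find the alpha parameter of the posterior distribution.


In the Beta-Binomial conjugate update:
alpha_post = alpha_prior + successes
= 2 + 26
= 28

28


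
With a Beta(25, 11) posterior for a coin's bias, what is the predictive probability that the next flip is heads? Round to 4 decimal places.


The predictive probability equals the posterior mean.
P(next = heads) = alpha / (alpha + beta)
= 25 / 36 = 0.6944

0.6944


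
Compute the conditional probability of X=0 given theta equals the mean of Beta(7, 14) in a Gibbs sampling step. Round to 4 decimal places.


Mean of Beta(7, 14) = 0.3333
P(X=0 | theta=0.3333) = 0.6667

0.6667


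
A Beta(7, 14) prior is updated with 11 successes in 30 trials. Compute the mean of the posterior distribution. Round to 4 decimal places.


After update: Beta(18, 33)
Mean = 18 / (18 + 33) = 18 / 51
= 0.3529

0.3529


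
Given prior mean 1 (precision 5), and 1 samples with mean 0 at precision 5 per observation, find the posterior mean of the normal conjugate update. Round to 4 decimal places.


The posterior mean is a precision-weighted average of prior and data.
Post. prec. = 5 + 5 = 10
Post. mean = (5 + 0)/10 = 5/10 = 0.5

0.5


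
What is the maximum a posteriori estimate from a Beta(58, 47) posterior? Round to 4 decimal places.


The MAP estimate equals the mode of the distribution.
Mode of Beta(a,b) = (a-1)/(a+b-2)
= 57/103
= 0.5534

0.5534


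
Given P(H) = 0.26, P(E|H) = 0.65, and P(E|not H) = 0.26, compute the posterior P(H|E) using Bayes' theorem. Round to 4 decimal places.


By Bayes' theorem: P(H|E) = P(E|H)*P(H) / P(E)
P(E) = P(E|H)*P(H) + P(E|not H)*P(not H)
P(E) = 0.65*0.26 + 0.26*0.74 = 0.3614
P(H|E) = 0.65*0.26 / 0.3614 = 0.4676

0.4676


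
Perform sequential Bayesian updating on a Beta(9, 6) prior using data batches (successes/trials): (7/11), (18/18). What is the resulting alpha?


Accumulate successes: 25
Posterior alpha = prior alpha + sum of successes
= 9 + 25 = 34

34


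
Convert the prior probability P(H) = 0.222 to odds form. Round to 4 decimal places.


P(not H) = 1 - 0.222 = 0.778
Odds = 0.222 / 0.778 = 0.2853

0.2853


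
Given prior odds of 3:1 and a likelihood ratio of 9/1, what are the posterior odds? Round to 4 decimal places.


Posterior odds = prior odds * LR
Prior odds = 3/1 = 3.0
LR = 9/1 = 9.0
Posterior odds = 3.0 * 9.0 = 27.0

27.0


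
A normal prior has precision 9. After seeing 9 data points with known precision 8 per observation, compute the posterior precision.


In the conjugate normal model, precisions add:
tau_posterior = tau_prior + n * tau_data
= 9 + 9*8 = 81

81


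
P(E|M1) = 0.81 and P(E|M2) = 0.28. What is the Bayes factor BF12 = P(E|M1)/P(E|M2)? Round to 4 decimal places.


Bayes factor BF12 = P(E|M1) / P(E|M2)
= 0.81 / 0.28
= 2.8929

2.8929


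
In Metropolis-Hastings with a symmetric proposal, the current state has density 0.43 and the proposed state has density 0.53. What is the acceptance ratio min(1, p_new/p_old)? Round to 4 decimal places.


Ratio = p_new / p_old = 0.53 / 0.43 = 1.2326
Acceptance = min(1, 1.2326) = 1.0

1.0


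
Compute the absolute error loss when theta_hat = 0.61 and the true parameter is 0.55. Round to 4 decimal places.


L = |theta_hat - theta_true|
= |0.61 - 0.55| = 0.06

0.06


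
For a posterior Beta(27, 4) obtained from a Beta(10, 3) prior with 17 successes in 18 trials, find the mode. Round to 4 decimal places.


Mode = (alpha - 1) / (alpha + beta - 2)
= 26 / 29
= 0.8966

0.8966


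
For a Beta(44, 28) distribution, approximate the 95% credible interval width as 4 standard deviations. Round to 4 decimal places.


Variance of Beta(a,b) = ab / ((a+b)^2 * (a+b+1))
= 44*28 / ((72)^2 * 73)
= 0.0033
SD = sqrt(0.0033) = 0.0571
Width = 4 * SD = 0.2282

0.2282


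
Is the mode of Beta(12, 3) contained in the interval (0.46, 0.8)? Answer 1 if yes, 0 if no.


Mode = (a-1)/(a+b-2) = 11/13 = 0.8462
Interval: (0.46, 0.8)
Contains mode? 0

0


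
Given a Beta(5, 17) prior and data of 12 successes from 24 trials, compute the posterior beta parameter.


Number of failures = 24 - 12 = 12
Posterior beta = 17 + 12 = 29

29


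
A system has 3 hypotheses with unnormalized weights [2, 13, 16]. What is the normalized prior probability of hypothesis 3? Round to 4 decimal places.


The normalized prior is the weight divided by the total.
Total weight = 31
P(H3) = 16 / 31 = 0.5161

0.5161


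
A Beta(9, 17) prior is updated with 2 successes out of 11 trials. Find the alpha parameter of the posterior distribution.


In the Beta-Binomial conjugate update:
alpha_post = alpha_prior + successes
= 9 + 2
= 11

11


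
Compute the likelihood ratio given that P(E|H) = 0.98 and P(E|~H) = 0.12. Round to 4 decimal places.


LR = P(E|H) / P(E|~H)
= 0.98 / 0.12 = 8.1667

8.1667


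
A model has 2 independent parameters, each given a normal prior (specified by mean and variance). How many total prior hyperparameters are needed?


Each normal prior needs 2 hyperparameters (mean and variance).
Total = 2 * 2 = 4

4


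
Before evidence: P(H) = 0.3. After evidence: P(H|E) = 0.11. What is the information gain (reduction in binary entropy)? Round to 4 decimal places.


Prior entropy = 0.8813
Posterior entropy = 0.4999
Information gain = 0.8813 - 0.4999 = 0.3814

0.3814


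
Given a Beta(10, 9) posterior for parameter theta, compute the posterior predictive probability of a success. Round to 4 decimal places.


For a Beta-Bernoulli model, the predictive probability is the mean:
P(success) = 10/(10+9) = 10/19 = 0.5263

0.5263


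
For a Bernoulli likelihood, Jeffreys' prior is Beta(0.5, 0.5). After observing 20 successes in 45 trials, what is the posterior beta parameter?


Jeffreys' prior for Bernoulli is Beta(0.5, 0.5).
Posterior is Beta(0.5 + k, 0.5 + n - k).
Posterior beta = 0.5 + (n - k) = 0.5 + 25 = 25.5

25.5


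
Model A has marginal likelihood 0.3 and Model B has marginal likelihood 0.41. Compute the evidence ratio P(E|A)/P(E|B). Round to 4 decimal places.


Evidence ratio = P(E|A) / P(E|B)
= 0.3 / 0.41
= 0.7317

0.7317


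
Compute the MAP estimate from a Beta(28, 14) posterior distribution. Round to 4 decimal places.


MAP = mode of Beta distribution
= (alpha - 1)/(alpha + beta - 2)
= (28-1)/(28+14-2)
= 27/40 = 0.675

0.675


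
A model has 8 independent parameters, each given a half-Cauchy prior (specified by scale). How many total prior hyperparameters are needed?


Each half-Cauchy prior needs 1 hyperparameter (scale).
Total = 1 * 8 = 8

8


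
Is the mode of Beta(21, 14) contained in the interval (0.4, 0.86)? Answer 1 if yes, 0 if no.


Mode = (a-1)/(a+b-2) = 20/33 = 0.6061
Interval: (0.4, 0.86)
Contains mode? 1

1


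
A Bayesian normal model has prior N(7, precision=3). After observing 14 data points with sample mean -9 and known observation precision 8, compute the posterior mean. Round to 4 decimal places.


Posterior mean = (prior_precision * prior_mean + n * data_precision * data_mean) / (prior_precision + n * data_precision)
Numerator = 3*7 + 14*8*-9 = -987
Denominator = 3 + 14*8 = 115
Posterior mean = -8.5826

-8.5826


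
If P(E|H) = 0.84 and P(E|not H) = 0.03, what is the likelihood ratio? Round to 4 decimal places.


Likelihood ratio = P(E|H) / P(E|not H)
= 0.84 / 0.03
= 28.0

28.0


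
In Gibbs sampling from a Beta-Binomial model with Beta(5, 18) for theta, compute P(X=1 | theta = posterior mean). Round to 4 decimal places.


Posterior mean = alpha/(alpha+beta) = 5/23 = 0.2174
P(X=1|theta=mean) = theta = 0.2174

0.2174


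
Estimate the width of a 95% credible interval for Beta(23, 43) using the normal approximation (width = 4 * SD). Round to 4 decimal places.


For Beta(a,b): Var = ab/((a+b)^2(a+b+1))
Var = 0.0034, SD = 0.0582
Approximate 95% CI width = 4 * 0.0582 = 0.2329

0.2329


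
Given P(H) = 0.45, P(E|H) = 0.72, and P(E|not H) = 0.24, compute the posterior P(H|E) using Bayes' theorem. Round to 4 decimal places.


By Bayes' theorem: P(H|E) = P(E|H)*P(H) / P(E)
P(E) = P(E|H)*P(H) + P(E|not H)*P(not H)
P(E) = 0.72*0.45 + 0.24*0.55 = 0.456
P(H|E) = 0.72*0.45 / 0.456 = 0.7105

0.7105


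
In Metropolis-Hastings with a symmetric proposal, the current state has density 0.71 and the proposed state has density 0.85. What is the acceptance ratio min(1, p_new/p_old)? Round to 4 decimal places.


Ratio = p_new / p_old = 0.85 / 0.71 = 1.1972
Acceptance = min(1, 1.1972) = 1.0

1.0


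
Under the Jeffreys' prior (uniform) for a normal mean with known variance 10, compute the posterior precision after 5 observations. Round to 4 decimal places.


Prior precision = 0 (flat prior).
Post. prec. = 0 + n/var = 5/10 = 0.5

0.5


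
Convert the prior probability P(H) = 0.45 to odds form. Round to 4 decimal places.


P(not H) = 1 - 0.45 = 0.55
Odds = 0.45 / 0.55 = 0.8182

0.8182


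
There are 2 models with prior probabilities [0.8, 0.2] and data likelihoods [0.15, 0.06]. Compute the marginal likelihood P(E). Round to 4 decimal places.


P(E) = sum over models of P(M_i) * P(E|M_i)
= 0.8*0.15 + 0.2*0.06
= 0.132

0.132


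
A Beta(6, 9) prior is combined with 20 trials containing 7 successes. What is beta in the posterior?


In conjugate updating:
beta_posterior = beta_prior + (n - k)
= 9 + (20 - 7)
= 9 + 13 = 22

22


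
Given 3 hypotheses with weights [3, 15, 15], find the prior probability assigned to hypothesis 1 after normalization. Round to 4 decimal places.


To normalize, divide each weight by the sum of all weights.
Sum = 33
Prior(H1) = 3/33 = 0.0909

0.0909


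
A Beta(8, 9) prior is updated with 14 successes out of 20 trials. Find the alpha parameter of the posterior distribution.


In the Beta-Binomial conjugate update:
alpha_post = alpha_prior + successes
= 8 + 14
= 22

22


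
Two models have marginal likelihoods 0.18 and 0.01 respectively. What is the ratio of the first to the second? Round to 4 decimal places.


Evidence ratio = 0.18 / 0.01
= 18.0

18.0


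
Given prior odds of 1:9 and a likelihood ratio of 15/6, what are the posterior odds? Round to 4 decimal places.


Posterior odds = prior odds * LR
Prior odds = 1/9 = 0.1111
LR = 15/6 = 2.5
Posterior odds = 0.1111 * 2.5 = 0.2778

0.2778


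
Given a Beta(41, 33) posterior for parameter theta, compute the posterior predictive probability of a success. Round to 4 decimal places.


For a Beta-Bernoulli model, the predictive probability is the mean:
P(success) = 41/(41+33) = 41/74 = 0.5541

0.5541


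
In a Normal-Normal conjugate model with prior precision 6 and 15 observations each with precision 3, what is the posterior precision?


Posterior precision = prior precision + n * observation precision
= 6 + 15 * 3
= 6 + 45 = 51

51


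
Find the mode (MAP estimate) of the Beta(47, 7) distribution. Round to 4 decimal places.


For Beta(a,b) with a,b > 1:
Mode = (a-1)/(a+b-2) = (47-1)/(54-2)
= 46/52 = 0.8846

0.8846


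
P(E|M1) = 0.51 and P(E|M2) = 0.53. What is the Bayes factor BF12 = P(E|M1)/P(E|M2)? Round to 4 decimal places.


Bayes factor BF12 = P(E|M1) / P(E|M2)
= 0.51 / 0.53
= 0.9623

0.9623


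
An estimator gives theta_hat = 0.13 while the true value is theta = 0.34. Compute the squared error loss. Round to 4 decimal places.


The squared error loss is (theta_hat - theta)^2
= (0.13 - 0.34)^2
= (-0.21)^2 = 0.0441

0.0441


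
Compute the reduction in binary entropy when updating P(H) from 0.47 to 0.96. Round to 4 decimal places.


H_before = -p*log2(p) - (1-p)*log2(1-p) for p=0.47: 0.9974
H_after for p=0.96: 0.2423
Reduction = 0.9974 - 0.2423 = 0.7551

0.7551


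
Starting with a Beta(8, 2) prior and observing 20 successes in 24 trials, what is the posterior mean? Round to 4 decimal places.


Posterior parameters: alpha = 8 + 20 = 28
beta = 2 + 4 = 6
Posterior mean = alpha / (alpha + beta) = 28 / 34
= 0.8235

0.8235


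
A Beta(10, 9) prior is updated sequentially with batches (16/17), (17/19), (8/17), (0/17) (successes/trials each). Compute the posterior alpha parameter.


Sequential conjugate updating is equivalent to a single batch update.
Total successes across all batches = 41
alpha_posterior = alpha_prior + total_successes = 10 + 41
= 51

51


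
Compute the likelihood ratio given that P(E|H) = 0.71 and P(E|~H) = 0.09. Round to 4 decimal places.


LR = P(E|H) / P(E|~H)
= 0.71 / 0.09 = 7.8889

7.8889


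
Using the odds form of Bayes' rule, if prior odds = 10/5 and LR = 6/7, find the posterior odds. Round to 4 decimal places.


Bayes' rule in odds form: posterior odds = prior odds * LR
= (10 * 6) / (5 * 7)
= 60/35 = 1.7143

1.7143


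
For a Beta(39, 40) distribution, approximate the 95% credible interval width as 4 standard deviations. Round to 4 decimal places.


Variance of Beta(a,b) = ab / ((a+b)^2 * (a+b+1))
= 39*40 / ((79)^2 * 80)
= 0.0031
SD = sqrt(0.0031) = 0.0559
Width = 4 * SD = 0.2236

0.2236


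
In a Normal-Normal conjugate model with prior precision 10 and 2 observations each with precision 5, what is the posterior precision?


Posterior precision = prior precision + n * observation precision
= 10 + 2 * 5
= 10 + 10 = 20

20


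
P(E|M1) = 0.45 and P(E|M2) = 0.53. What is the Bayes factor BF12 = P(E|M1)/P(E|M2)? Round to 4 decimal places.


Bayes factor BF12 = P(E|M1) / P(E|M2)
= 0.45 / 0.53
= 0.8491

0.8491


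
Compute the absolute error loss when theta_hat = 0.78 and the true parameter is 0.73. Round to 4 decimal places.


L = |theta_hat - theta_true|
= |0.78 - 0.73| = 0.05

0.05


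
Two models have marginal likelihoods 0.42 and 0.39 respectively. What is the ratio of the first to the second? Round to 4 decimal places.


Evidence ratio = 0.42 / 0.39
= 1.0769

1.0769


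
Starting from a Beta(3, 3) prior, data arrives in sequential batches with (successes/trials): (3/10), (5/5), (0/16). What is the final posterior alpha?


In sequential Bayesian updating, we sum all successes.
Total successes = 8
Final alpha = 3 + 8 = 11

11


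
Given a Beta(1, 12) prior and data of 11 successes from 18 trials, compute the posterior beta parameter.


Number of failures = 18 - 11 = 7
Posterior beta = 12 + 7 = 19

19


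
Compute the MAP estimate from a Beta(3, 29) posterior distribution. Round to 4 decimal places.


MAP = mode of Beta distribution
= (alpha - 1)/(alpha + beta - 2)
= (3-1)/(3+29-2)
= 2/30 = 0.0667

0.0667


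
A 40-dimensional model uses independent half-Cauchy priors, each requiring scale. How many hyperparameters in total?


Per parameter: 1 (scale).
Total = 40 * 1 = 40

40


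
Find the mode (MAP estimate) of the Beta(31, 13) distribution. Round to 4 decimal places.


For Beta(a,b) with a,b > 1:
Mode = (a-1)/(a+b-2) = (31-1)/(44-2)
= 30/42 = 0.7143

0.7143


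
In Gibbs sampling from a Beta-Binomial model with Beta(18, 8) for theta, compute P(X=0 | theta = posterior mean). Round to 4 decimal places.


Posterior mean = alpha/(alpha+beta) = 18/26 = 0.6923
P(X=0|theta=mean) = 1 - theta = 0.3077

0.3077


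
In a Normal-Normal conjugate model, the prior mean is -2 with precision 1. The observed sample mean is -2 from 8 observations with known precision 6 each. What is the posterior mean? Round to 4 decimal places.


Posterior precision = tau0 + n*tau = 1 + 8*6 = 49
Posterior mean = (tau0*mu0 + n*tau*xbar) / posterior_precision
= (1*-2 + 8*6*-2) / 49
= -98 / 49 = -2.0

-2.0


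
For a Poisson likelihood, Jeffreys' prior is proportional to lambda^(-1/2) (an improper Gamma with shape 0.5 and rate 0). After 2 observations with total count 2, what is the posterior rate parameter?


Jeffreys' prior for Poisson is proportional to lambda^(-1/2).
Posterior is Gamma(0.5 + S, 0 + n) = Gamma(0.5 + 2, 2).
Posterior rate = 0 + n = 2

2.0


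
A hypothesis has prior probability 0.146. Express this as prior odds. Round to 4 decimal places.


Odds = P(H) / P(not H) = 0.146 / 0.854
= 0.171

0.171


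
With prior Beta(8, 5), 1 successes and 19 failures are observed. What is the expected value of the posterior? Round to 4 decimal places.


Posterior = Beta(9, 24)
E[theta] = alpha/(alpha+beta)
= 9/33 = 0.2727

0.2727


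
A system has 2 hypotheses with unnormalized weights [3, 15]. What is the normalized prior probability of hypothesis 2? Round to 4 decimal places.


The normalized prior is the weight divided by the total.
Total weight = 18
P(H2) = 15 / 18 = 0.8333

0.8333


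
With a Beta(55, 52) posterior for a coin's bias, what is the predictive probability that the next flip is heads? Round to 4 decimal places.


The predictive probability equals the posterior mean.
P(next = heads) = alpha / (alpha + beta)
= 55 / 107 = 0.514

0.514


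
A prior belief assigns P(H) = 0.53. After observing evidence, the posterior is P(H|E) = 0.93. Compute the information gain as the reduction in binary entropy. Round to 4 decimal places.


H(prior) = -0.53*log2(0.53) - 0.47*log2(0.47)
= 0.9974
H(post) = -0.93*log2(0.93) - 0.07*log2(0.07)
= 0.3659
IG = 0.9974 - 0.3659 = 0.6315

0.6315


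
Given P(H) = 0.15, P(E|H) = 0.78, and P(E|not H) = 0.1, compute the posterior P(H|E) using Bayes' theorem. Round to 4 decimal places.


By Bayes' theorem: P(H|E) = P(E|H)*P(H) / P(E)
P(E) = P(E|H)*P(H) + P(E|not H)*P(not H)
P(E) = 0.78*0.15 + 0.1*0.85 = 0.202
P(H|E) = 0.78*0.15 / 0.202 = 0.5792

0.5792


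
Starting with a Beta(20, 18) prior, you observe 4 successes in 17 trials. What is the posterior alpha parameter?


For a Beta-Binomial conjugate model:
Posterior alpha = prior alpha + number of successes
= 20 + 4 = 24

24


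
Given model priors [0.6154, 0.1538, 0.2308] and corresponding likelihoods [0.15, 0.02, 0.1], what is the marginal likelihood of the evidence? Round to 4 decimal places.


P(E) = sum_i P(M_i) P(E|M_i)
= 0.0923 + 0.0031 + 0.0231
= 0.1185

0.1185


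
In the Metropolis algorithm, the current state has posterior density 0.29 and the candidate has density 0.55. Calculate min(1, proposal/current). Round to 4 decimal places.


Ratio = 0.55/0.29 = 1.8966
Acceptance probability = min(1, 1.8966)
= 1.0

1.0


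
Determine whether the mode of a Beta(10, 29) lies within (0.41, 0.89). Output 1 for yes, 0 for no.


First find the mode: (a-1)/(a+b-2) = 0.2432
Is 0.2432 in (0.41, 0.89)? 0

0


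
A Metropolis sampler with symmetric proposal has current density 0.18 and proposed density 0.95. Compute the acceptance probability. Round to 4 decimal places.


For symmetric proposals, acceptance = min(1, pi(x*)/pi(x))
= min(1, 0.95/0.18)
= min(1, 5.2778) = 1.0

1.0


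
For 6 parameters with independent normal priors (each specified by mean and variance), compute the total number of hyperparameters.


A normal prior has 2 hyperparameters per parameter.
Total = 6 * 2 = 12

12


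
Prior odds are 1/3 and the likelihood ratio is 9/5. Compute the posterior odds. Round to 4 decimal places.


Posterior odds = prior odds * likelihood ratio
= (1/3) * (9/5)
= 9 / 15
= 0.6

0.6


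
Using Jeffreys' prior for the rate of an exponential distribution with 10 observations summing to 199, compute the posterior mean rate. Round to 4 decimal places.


Jeffreys' prior leads to posterior Gamma(10, 199).
Mean = 10/199 = 0.0503

0.0503


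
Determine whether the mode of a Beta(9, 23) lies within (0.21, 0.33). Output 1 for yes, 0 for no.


First find the mode: (a-1)/(a+b-2) = 0.2667
Is 0.2667 in (0.21, 0.33)? 1

1


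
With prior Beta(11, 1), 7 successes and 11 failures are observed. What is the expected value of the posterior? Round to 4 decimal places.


Posterior = Beta(18, 12)
E[theta] = alpha/(alpha+beta)
= 18/30 = 0.6

0.6


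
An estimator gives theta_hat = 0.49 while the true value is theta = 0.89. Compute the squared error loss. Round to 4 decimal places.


The squared error loss is (theta_hat - theta)^2
= (0.49 - 0.89)^2
= (-0.4)^2 = 0.16

0.16


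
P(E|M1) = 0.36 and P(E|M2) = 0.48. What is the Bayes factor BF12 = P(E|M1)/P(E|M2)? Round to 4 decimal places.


Bayes factor BF12 = P(E|M1) / P(E|M2)
= 0.36 / 0.48
= 0.75

0.75


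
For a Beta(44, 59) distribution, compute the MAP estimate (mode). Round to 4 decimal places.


MAP = mode = (a-1)/(a+b-2)
= (44-1)/(44+59-2)
= 43/101 = 0.4257

0.4257


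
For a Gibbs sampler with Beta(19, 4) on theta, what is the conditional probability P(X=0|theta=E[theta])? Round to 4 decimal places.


E[theta] = 19/(19+4) = 0.8261
P(X=0|theta) = 1 - theta = 0.1739

0.1739


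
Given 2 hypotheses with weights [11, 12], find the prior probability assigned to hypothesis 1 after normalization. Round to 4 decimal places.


To normalize, divide each weight by the sum of all weights.
Sum = 23
Prior(H1) = 11/23 = 0.4783

0.4783


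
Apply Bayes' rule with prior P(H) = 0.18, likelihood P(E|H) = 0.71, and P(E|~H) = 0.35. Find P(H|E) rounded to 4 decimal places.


Step 1: Compute marginal P(E) = P(E|H)P(H) + P(E|~H)P(~H)
= 0.71*0.18 + 0.35*0.82 = 0.4148
Step 2: P(H|E) = P(E|H)P(H)/P(E) = 0.1278/0.4148
= 0.3081

0.3081


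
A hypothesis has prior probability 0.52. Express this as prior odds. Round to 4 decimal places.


Odds = P(H) / P(not H) = 0.52 / 0.48
= 1.0833

1.0833


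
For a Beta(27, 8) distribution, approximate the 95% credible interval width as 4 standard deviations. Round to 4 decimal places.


Variance of Beta(a,b) = ab / ((a+b)^2 * (a+b+1))
= 27*8 / ((35)^2 * 36)
= 0.0049
SD = sqrt(0.0049) = 0.07
Width = 4 * SD = 0.2799

0.2799


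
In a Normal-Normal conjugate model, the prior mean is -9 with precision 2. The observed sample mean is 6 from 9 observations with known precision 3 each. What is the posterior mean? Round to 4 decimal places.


Posterior precision = tau0 + n*tau = 2 + 9*3 = 29
Posterior mean = (tau0*mu0 + n*tau*xbar) / posterior_precision
= (2*-9 + 9*3*6) / 29
= 144 / 29 = 4.9655

4.9655
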